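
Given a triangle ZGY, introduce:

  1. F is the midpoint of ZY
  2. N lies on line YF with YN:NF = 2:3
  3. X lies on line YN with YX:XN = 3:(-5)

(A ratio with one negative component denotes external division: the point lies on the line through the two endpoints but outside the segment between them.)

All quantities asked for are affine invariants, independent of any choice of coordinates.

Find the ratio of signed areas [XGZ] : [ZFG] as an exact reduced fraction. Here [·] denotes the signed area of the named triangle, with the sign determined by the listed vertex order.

Choose coordinates Z = (0, 0), G = (1, 0), Y = (0, 1).
1. F is the midpoint of ZY ⇒ F = (0, 1/2)
2. N lies on line YF with YN:NF = 2:3 ⇒ N = (0, 4/5)
3. X lies on line YN with YX:XN = 3:(-5) ⇒ X = (0, 13/10)
2·[XGZ] = -13/10, 2·[ZFG] = -1/2
[XGZ]:[ZFG] = -13/10:-1/2 = 13/5

[XGZ]:[ZFG] = 13/5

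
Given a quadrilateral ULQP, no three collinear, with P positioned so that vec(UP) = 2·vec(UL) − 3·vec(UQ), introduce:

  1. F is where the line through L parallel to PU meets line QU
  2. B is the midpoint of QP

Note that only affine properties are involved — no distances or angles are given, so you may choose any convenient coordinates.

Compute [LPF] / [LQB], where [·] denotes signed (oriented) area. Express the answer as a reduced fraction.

[LPF]:[LQB] = -3/2

Choose coordinates U = (0, 0), L = (1, 0), Q = (0, 1), P = (2, -3).
1. F is where the line through L parallel to PU meets line QU ⇒ F = (0, 3/2)
2. B is the midpoint of QP ⇒ B = (1, -1)
2·[LPF] = -3/2, 2·[LQB] = 1
[LPF]:[LQB] = -3/2:1 = -3/2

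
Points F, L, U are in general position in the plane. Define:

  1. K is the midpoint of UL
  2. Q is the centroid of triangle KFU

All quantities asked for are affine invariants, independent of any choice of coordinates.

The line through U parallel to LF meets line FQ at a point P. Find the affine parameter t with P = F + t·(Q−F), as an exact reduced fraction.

Set F = (0, 0), L = (1, 0), U = (0, 1); any affine frame gives the same invariant.
1. K is the midpoint of UL ⇒ K = (1/2, 1/2)
2. Q is the centroid of triangle KFU ⇒ Q = (1/6, 1/2)
through U parallel to LF: direction (-1, 0); meets FQ at P = (1/3, 1)
P = F + t·(Q−F) with t = 2

t = 2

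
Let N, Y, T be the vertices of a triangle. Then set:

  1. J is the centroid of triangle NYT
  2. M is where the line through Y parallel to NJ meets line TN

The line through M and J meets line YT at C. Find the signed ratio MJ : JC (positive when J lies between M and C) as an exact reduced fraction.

MJ:JC = 5

Choose coordinates N = (0, 0), Y = (1, 0), T = (0, 1).
1. J is the centroid of triangle NYT ⇒ J = (1/3, 1/3)
2. M is where the line through Y parallel to NJ meets line TN ⇒ M = (0, -1)
line MJ meets YT at C = (2/5, 3/5)
J = M + t·(C−M) with t = 5/6, so MJ:JC = 5/6:1/6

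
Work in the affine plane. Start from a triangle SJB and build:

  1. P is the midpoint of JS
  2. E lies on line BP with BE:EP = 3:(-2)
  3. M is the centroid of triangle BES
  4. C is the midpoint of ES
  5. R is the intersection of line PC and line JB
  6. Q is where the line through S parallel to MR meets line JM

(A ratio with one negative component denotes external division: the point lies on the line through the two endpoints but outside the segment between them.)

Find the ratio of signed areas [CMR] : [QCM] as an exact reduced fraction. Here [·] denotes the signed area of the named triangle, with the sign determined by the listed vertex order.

[CMR]:[QCM] = -5/12

Choose coordinates S = (0, 0), J = (1, 0), B = (0, 1).
1. P is the midpoint of JS ⇒ P = (1/2, 0)
2. E lies on line BP with BE:EP = 3:(-2) ⇒ E = (3/2, -2)
3. M is the centroid of triangle BES ⇒ M = (1/2, -1/3)
4. C is the midpoint of ES ⇒ C = (3/4, -1)
5. R is the intersection of line PC and line JB ⇒ R = (1/3, 2/3)
6. Q is where the line through S parallel to MR meets line JM ⇒ Q = (1/10, -3/5)
2·[CMR] = -5/36, 2·[QCM] = 1/3
[CMR]:[QCM] = -5/36:1/3 = -5/12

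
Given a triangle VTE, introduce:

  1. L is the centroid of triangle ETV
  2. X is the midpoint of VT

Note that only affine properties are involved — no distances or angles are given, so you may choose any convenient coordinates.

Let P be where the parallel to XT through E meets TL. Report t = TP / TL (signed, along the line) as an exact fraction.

t = 3

Assign V = (0, 0), T = (1, 0), E = (0, 1) — the answer is frame-independent, so this choice is without loss of generality.
1. L is the centroid of triangle ETV ⇒ L = (1/3, 1/3)
2. X is the midpoint of VT ⇒ X = (1/2, 0)
through E parallel to XT: direction (1/2, 0); meets TL at P = (-1, 1)
P = T + t·(L−T) with t = 3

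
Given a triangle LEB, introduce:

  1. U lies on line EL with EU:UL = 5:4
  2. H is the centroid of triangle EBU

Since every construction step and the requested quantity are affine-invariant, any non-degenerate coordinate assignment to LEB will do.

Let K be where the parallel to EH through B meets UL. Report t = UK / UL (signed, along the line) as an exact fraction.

t = -5/2

Assign L = (0, 0), E = (1, 0), B = (0, 1) — the answer is frame-independent, so this choice is without loss of generality.
1. U lies on line EL with EU:UL = 5:4 ⇒ U = (4/9, 0)
2. H is the centroid of triangle EBU ⇒ H = (13/27, 1/3)
through B parallel to EH: direction (-14/27, 1/3); meets UL at K = (14/9, 0)
K = U + t·(L−U) with t = -5/2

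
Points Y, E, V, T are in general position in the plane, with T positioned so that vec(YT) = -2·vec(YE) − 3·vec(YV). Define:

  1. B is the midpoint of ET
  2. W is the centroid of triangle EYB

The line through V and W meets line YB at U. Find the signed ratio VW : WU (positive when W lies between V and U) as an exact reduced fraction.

VW:WU = -2

Assign Y = (0, 0), E = (1, 0), V = (0, 1), T = (-2, -3) — the answer is frame-independent, so this choice is without loss of generality.
1. B is the midpoint of ET ⇒ B = (-1/2, -3/2)
2. W is the centroid of triangle EYB ⇒ W = (1/6, -1/2)
line VW meets YB at U = (1/12, 1/4)
W = V + t·(U−V) with t = 2, so VW:WU = 2:-1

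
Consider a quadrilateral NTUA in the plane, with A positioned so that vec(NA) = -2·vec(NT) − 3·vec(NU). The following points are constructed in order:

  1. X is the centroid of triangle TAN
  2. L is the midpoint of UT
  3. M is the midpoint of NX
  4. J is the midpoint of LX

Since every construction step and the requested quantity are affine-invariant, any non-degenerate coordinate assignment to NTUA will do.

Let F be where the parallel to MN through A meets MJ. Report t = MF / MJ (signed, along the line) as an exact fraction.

Work in coordinates with N = (0, 0), T = (1, 0), U = (0, 1), A = (-2, -3).
1. X is the centroid of triangle TAN ⇒ X = (-1/3, -1)
2. L is the midpoint of UT ⇒ L = (1/2, 1/2)
3. M is the midpoint of NX ⇒ M = (-1/6, -1/2)
4. J is the midpoint of LX ⇒ J = (1/12, -1/4)
through A parallel to MN: direction (1/6, 1/2); meets MJ at F = (-5/3, -2)
F = M + t·(J−M) with t = -6

t = -6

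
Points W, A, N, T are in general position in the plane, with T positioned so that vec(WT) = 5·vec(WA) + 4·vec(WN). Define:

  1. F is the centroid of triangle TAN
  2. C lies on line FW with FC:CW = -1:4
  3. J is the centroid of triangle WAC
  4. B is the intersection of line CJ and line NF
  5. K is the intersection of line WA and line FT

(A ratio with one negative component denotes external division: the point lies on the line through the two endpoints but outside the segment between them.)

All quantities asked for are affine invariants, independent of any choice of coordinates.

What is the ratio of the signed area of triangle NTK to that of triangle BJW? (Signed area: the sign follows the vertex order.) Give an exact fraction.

[NTK]:[BJW] = 324/35

Assign W = (0, 0), A = (1, 0), N = (0, 1), T = (5, 4) — the answer is frame-independent, so this choice is without loss of generality.
1. F is the centroid of triangle TAN ⇒ F = (2, 5/3)
2. C lies on line FW with FC:CW = -1:4 ⇒ C = (8/3, 20/9)
3. J is the centroid of triangle WAC ⇒ J = (11/9, 20/27)
4. B is the intersection of line CJ and line NF ⇒ B = (59/27, 140/81)
5. K is the intersection of line WA and line FT ⇒ K = (-1/7, 0)
2·[NTK] = -32/7, 2·[BJW] = -40/81
[NTK]:[BJW] = -32/7:-40/81 = 324/35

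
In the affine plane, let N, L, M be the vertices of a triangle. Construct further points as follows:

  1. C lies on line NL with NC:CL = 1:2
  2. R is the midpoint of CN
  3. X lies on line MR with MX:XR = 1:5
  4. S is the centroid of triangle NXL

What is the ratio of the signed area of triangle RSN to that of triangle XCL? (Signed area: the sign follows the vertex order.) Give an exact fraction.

Assign N = (0, 0), L = (1, 0), M = (0, 1) — the answer is frame-independent, so this choice is without loss of generality.
1. C lies on line NL with NC:CL = 1:2 ⇒ C = (1/3, 0)
2. R is the midpoint of CN ⇒ R = (1/6, 0)
3. X lies on line MR with MX:XR = 1:5 ⇒ X = (1/36, 5/6)
4. S is the centroid of triangle NXL ⇒ S = (37/108, 5/18)
2·[RSN] = 5/108, 2·[XCL] = 5/9
[RSN]:[XCL] = 5/108:5/9 = 1/12

[RSN]:[XCL] = 1/12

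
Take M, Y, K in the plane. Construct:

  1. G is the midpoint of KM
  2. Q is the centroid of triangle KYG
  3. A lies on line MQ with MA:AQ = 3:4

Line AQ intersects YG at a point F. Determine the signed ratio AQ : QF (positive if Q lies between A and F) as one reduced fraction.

Assign M = (0, 0), Y = (1, 0), K = (0, 1) — the answer is frame-independent, so this choice is without loss of generality.
1. G is the midpoint of KM ⇒ G = (0, 1/2)
2. Q is the centroid of triangle KYG ⇒ Q = (1/3, 1/2)
3. A lies on line MQ with MA:AQ = 3:4 ⇒ A = (1/7, 3/14)
line AQ meets YG at F = (1/4, 3/8)
Q = A + t·(F−A) with t = 16/9, so AQ:QF = 16/9:-7/9

AQ:QF = -16/7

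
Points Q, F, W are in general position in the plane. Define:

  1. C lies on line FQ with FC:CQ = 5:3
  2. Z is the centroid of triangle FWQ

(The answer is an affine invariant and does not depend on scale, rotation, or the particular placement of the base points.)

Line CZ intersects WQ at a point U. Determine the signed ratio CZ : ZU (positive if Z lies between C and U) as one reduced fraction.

CZ:ZU = 1/8

Set Q = (0, 0), F = (1, 0), W = (0, 1); any affine frame gives the same invariant.
1. C lies on line FQ with FC:CQ = 5:3 ⇒ C = (3/8, 0)
2. Z is the centroid of triangle FWQ ⇒ Z = (1/3, 1/3)
line CZ meets WQ at U = (0, 3)
Z = C + t·(U−C) with t = 1/9, so CZ:ZU = 1/9:8/9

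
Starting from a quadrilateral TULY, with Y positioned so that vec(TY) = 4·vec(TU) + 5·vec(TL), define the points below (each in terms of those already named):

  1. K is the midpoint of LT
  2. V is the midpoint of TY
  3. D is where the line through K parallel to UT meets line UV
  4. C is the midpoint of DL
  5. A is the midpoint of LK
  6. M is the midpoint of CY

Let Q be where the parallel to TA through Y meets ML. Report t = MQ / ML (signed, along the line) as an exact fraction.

Choose coordinates T = (0, 0), U = (1, 0), L = (0, 1), Y = (4, 5).
1. K is the midpoint of LT ⇒ K = (0, 1/2)
2. V is the midpoint of TY ⇒ V = (2, 5/2)
3. D is where the line through K parallel to UT meets line UV ⇒ D = (6/5, 1/2)
4. C is the midpoint of DL ⇒ C = (3/5, 3/4)
5. A is the midpoint of LK ⇒ A = (0, 3/4)
6. M is the midpoint of CY ⇒ M = (23/10, 23/8)
through Y parallel to TA: direction (0, 3/4); meets ML at Q = (4, 98/23)
Q = M + t·(L−M) with t = -17/23

t = -17/23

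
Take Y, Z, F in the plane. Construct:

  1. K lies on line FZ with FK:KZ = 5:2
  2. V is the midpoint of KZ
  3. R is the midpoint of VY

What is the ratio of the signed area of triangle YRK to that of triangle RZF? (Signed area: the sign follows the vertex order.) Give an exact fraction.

[YRK]:[RZF] = 1/7

Choose coordinates Y = (0, 0), Z = (1, 0), F = (0, 1).
1. K lies on line FZ with FK:KZ = 5:2 ⇒ K = (5/7, 2/7)
2. V is the midpoint of KZ ⇒ V = (6/7, 1/7)
3. R is the midpoint of VY ⇒ R = (3/7, 1/14)
2·[YRK] = 1/14, 2·[RZF] = 1/2
[YRK]:[RZF] = 1/14:1/2 = 1/7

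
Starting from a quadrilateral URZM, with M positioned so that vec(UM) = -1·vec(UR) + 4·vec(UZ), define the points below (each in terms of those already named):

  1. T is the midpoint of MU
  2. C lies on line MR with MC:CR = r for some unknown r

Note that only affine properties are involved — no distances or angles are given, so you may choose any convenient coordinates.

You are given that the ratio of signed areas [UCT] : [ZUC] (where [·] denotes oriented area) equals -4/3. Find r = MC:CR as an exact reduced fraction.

Assign U = (0, 0), R = (1, 0), Z = (0, 1), M = (-1, 4) — the answer is frame-independent, so this choice is without loss of generality.
1. T is the midpoint of MU ⇒ T = (-1/2, 2)
2. With MC:CR = r, write λ = r/(r+1) so C = M + λ·(R−M); C is affine-linear in λ
Every point depending on C is an affine combination of C and λ-independent points, so each such coordinate is linear in λ; the λ² term in each signed area is a multiple of (R−M)×(R−M) = 0, so 2·[UCT] and 2·[ZUC] are each linear in λ. Evaluating at λ=0 and λ=1:
  2·[UCT] = 2·λ,   2·[ZUC] = 2·λ − 1
So [UCT]:[ZUC] = (2·λ) / (2·λ − 1). Setting this equal to -4/3:
  2·λ = -4/3·(2·λ − 1)  ⇒  λ = 2/7
Then r = λ/(1−λ) = (2/7)/(5/7) = 2/5. Check: with r = 2/5, C = (-3/7, 20/7) and [UCT]:[ZUC] = -4/3 as required.

r = 2/5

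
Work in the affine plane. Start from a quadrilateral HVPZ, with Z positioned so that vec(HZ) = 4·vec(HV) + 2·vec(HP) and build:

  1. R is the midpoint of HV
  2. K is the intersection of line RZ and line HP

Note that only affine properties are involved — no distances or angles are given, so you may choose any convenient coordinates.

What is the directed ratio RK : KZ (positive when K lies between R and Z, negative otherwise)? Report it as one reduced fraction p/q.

Choose coordinates H = (0, 0), V = (1, 0), P = (0, 1), Z = (4, 2).
1. R is the midpoint of HV ⇒ R = (1/2, 0)
2. K is the intersection of line RZ and line HP ⇒ K = (0, -2/7)
K = R + t·(Z−R) with t = -1/7, so RK:KZ = t:(1−t) = -1/7:8/7

RK:KZ = -1/8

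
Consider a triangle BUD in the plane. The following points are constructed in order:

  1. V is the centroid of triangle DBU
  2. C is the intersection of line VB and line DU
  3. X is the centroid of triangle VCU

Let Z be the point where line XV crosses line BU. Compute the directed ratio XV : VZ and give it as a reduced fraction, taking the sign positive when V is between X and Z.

XV:VZ = -1/6

Work in coordinates with B = (0, 0), U = (1, 0), D = (0, 1).
1. V is the centroid of triangle DBU ⇒ V = (1/3, 1/3)
2. C is the intersection of line VB and line DU ⇒ C = (1/2, 1/2)
3. X is the centroid of triangle VCU ⇒ X = (11/18, 5/18)
line XV meets BU at Z = (2, 0)
V = X + t·(Z−X) with t = -1/5, so XV:VZ = -1/5:6/5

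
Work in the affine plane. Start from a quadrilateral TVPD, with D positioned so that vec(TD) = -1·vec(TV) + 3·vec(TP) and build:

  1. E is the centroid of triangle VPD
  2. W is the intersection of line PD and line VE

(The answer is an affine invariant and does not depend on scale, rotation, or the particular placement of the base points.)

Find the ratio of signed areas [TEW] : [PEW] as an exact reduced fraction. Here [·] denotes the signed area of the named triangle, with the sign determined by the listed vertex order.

Set T = (0, 0), V = (1, 0), P = (0, 1), D = (-1, 3); any affine frame gives the same invariant.
1. E is the centroid of triangle VPD ⇒ E = (0, 4/3)
2. W is the intersection of line PD and line VE ⇒ W = (-1/2, 2)
2·[TEW] = 2/3, 2·[PEW] = 1/6
[TEW]:[PEW] = 2/3:1/6 = 4

[TEW]:[PEW] = 4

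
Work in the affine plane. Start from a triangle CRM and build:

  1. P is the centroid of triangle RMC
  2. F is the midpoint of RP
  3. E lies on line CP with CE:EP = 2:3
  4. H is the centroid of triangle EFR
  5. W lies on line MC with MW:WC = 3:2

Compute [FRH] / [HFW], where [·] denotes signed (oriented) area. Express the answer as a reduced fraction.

Work in coordinates with C = (0, 0), R = (1, 0), M = (0, 1).
1. P is the centroid of triangle RMC ⇒ P = (1/3, 1/3)
2. F is the midpoint of RP ⇒ F = (2/3, 1/6)
3. E lies on line CP with CE:EP = 2:3 ⇒ E = (2/15, 2/15)
4. H is the centroid of triangle EFR ⇒ H = (3/5, 1/10)
5. W lies on line MC with MW:WC = 3:2 ⇒ W = (0, 2/5)
2·[FRH] = -1/30, 2·[HFW] = 3/50
[FRH]:[HFW] = -1/30:3/50 = -5/9

[FRH]:[HFW] = -5/9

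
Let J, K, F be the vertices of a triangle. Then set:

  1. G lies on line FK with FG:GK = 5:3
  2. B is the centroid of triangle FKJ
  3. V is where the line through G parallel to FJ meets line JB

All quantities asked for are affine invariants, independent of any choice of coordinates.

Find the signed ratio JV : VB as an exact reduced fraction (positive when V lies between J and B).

Choose coordinates J = (0, 0), K = (1, 0), F = (0, 1).
1. G lies on line FK with FG:GK = 5:3 ⇒ G = (5/8, 3/8)
2. B is the centroid of triangle FKJ ⇒ B = (1/3, 1/3)
3. V is where the line through G parallel to FJ meets line JB ⇒ V = (5/8, 5/8)
V = J + t·(B−J) with t = 15/8, so JV:VB = t:(1−t) = 15/8:-7/8

JV:VB = -15/7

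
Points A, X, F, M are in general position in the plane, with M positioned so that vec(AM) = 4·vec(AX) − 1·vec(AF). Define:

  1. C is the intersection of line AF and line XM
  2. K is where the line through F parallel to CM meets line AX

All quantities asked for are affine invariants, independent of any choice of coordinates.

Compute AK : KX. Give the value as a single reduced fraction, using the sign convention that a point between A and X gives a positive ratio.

AK:KX = -3/2

Assign A = (0, 0), X = (1, 0), F = (0, 1), M = (4, -1) — the answer is frame-independent, so this choice is without loss of generality.
1. C is the intersection of line AF and line XM ⇒ C = (0, 1/3)
2. K is where the line through F parallel to CM meets line AX ⇒ K = (3, 0)
K = A + t·(X−A) with t = 3, so AK:KX = t:(1−t) = 3:-2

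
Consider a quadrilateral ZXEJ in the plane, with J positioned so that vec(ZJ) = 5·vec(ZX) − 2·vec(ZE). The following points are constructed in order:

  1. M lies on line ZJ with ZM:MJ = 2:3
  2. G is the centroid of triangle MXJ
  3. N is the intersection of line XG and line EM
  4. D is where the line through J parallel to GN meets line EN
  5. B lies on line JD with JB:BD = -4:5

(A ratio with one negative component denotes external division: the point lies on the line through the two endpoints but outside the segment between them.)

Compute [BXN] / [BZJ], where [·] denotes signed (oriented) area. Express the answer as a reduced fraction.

Choose coordinates Z = (0, 0), X = (1, 0), E = (0, 1), J = (5, -2).
1. M lies on line ZJ with ZM:MJ = 2:3 ⇒ M = (2, -4/5)
2. G is the centroid of triangle MXJ ⇒ G = (8/3, -14/15)
3. N is the intersection of line XG and line EM ⇒ N = (22/17, -14/85)
4. D is where the line through J parallel to GN meets line EN ⇒ D = (10/17, 8/17)
5. B lies on line JD with JB:BD = -4:5 ⇒ B = (385/17, -202/17)
2·[BXN] = 6/85, 2·[BZJ] = -240/17
[BXN]:[BZJ] = 6/85:-240/17 = -1/200

[BXN]:[BZJ] = -1/200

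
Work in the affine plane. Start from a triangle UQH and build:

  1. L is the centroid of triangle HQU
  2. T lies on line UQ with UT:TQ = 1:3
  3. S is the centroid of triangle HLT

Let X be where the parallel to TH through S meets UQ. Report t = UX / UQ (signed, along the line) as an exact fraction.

Set U = (0, 0), Q = (1, 0), H = (0, 1); any affine frame gives the same invariant.
1. L is the centroid of triangle HQU ⇒ L = (1/3, 1/3)
2. T lies on line UQ with UT:TQ = 1:3 ⇒ T = (1/4, 0)
3. S is the centroid of triangle HLT ⇒ S = (7/36, 4/9)
through S parallel to TH: direction (-1/4, 1); meets UQ at X = (11/36, 0)
X = U + t·(Q−U) with t = 11/36

t = 11/36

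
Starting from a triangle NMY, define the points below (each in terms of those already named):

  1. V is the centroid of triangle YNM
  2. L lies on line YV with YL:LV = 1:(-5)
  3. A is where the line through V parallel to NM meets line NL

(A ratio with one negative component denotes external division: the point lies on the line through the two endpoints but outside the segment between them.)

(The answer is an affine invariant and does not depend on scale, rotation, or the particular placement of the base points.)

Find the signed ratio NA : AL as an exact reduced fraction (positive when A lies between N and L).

Work in coordinates with N = (0, 0), M = (1, 0), Y = (0, 1).
1. V is the centroid of triangle YNM ⇒ V = (1/3, 1/3)
2. L lies on line YV with YL:LV = 1:(-5) ⇒ L = (-1/12, 7/6)
3. A is where the line through V parallel to NM meets line NL ⇒ A = (-1/42, 1/3)
A = N + t·(L−N) with t = 2/7, so NA:AL = t:(1−t) = 2/7:5/7

NA:AL = 2/5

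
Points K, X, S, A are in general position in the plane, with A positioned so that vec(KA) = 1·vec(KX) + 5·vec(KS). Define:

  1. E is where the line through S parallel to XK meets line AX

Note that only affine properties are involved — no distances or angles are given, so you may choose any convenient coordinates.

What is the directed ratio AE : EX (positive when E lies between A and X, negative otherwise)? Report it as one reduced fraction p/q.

AE:EX = 4

Set K = (0, 0), X = (1, 0), S = (0, 1), A = (1, 5); any affine frame gives the same invariant.
1. E is where the line through S parallel to XK meets line AX ⇒ E = (1, 1)
E = A + t·(X−A) with t = 4/5, so AE:EX = t:(1−t) = 4/5:1/5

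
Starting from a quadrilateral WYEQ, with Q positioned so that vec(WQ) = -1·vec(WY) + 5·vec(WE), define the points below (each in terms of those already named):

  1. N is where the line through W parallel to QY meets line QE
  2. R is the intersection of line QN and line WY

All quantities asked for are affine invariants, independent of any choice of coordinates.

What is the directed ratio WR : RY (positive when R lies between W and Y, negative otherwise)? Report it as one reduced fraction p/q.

Choose coordinates W = (0, 0), Y = (1, 0), E = (0, 1), Q = (-1, 5).
1. N is where the line through W parallel to QY meets line QE ⇒ N = (2/3, -5/3)
2. R is the intersection of line QN and line WY ⇒ R = (1/4, 0)
R = W + t·(Y−W) with t = 1/4, so WR:RY = t:(1−t) = 1/4:3/4

WR:RY = 1/3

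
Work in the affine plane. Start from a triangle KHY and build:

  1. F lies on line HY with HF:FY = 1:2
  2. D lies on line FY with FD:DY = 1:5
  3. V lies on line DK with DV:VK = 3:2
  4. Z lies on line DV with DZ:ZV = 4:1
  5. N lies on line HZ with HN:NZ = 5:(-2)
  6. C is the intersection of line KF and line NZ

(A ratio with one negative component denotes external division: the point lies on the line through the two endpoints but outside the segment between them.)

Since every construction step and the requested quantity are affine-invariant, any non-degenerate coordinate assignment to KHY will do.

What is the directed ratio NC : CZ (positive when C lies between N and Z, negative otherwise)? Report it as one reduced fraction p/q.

Choose coordinates K = (0, 0), H = (1, 0), Y = (0, 1).
1. F lies on line HY with HF:FY = 1:2 ⇒ F = (2/3, 1/3)
2. D lies on line FY with FD:DY = 1:5 ⇒ D = (5/9, 4/9)
3. V lies on line DK with DV:VK = 3:2 ⇒ V = (2/9, 8/45)
4. Z lies on line DV with DZ:ZV = 4:1 ⇒ Z = (13/45, 52/225)
5. N lies on line HZ with HN:NZ = 5:(-2) ⇒ N = (-5/27, 52/135)
6. C is the intersection of line KF and line NZ ⇒ C = (13/33, 13/66)
C = N + t·(Z−N) with t = 215/176, so NC:CZ = t:(1−t) = 215/176:-39/176

NC:CZ = -215/39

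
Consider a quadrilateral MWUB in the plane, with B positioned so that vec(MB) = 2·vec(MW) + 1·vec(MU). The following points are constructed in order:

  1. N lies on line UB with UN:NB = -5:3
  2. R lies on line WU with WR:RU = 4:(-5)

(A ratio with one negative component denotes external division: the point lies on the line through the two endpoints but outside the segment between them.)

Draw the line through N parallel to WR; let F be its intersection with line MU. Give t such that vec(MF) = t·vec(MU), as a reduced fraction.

Assign M = (0, 0), W = (1, 0), U = (0, 1), B = (2, 1) — the answer is frame-independent, so this choice is without loss of generality.
1. N lies on line UB with UN:NB = -5:3 ⇒ N = (5, 1)
2. R lies on line WU with WR:RU = 4:(-5) ⇒ R = (5, -4)
through N parallel to WR: direction (4, -4); meets MU at F = (0, 6)
F = M + t·(U−M) with t = 6

t = 6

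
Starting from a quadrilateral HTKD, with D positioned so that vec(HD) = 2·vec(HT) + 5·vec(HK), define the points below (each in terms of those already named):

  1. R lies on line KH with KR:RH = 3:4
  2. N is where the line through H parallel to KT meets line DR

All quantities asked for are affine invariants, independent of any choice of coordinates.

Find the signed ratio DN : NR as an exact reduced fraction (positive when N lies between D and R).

Work in coordinates with H = (0, 0), T = (1, 0), K = (0, 1), D = (2, 5).
1. R lies on line KH with KR:RH = 3:4 ⇒ R = (0, 4/7)
2. N is where the line through H parallel to KT meets line DR ⇒ N = (-8/45, 8/45)
N = D + t·(R−D) with t = 49/45, so DN:NR = t:(1−t) = 49/45:-4/45

DN:NR = -49/4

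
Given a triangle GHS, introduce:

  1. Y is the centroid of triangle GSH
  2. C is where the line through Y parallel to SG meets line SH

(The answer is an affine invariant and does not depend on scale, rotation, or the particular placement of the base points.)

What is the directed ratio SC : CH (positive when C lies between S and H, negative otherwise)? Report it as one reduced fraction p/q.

Choose coordinates G = (0, 0), H = (1, 0), S = (0, 1).
1. Y is the centroid of triangle GSH ⇒ Y = (1/3, 1/3)
2. C is where the line through Y parallel to SG meets line SH ⇒ C = (1/3, 2/3)
C = S + t·(H−S) with t = 1/3, so SC:CH = t:(1−t) = 1/3:2/3

SC:CH = 1/2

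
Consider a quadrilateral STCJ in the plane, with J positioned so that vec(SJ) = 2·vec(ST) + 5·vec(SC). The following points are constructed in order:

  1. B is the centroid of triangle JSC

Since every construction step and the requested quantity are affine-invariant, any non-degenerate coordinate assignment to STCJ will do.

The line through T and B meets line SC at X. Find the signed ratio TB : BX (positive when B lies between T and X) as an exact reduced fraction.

TB:BX = 1/2

Choose coordinates S = (0, 0), T = (1, 0), C = (0, 1), J = (2, 5).
1. B is the centroid of triangle JSC ⇒ B = (2/3, 2)
line TB meets SC at X = (0, 6)
B = T + t·(X−T) with t = 1/3, so TB:BX = 1/3:2/3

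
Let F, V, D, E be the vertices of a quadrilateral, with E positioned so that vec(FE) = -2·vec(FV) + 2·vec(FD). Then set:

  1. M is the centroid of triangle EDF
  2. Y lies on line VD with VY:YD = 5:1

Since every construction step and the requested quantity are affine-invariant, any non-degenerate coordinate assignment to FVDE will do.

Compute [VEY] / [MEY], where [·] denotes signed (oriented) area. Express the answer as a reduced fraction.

Work in coordinates with F = (0, 0), V = (1, 0), D = (0, 1), E = (-2, 2).
1. M is the centroid of triangle EDF ⇒ M = (-2/3, 1)
2. Y lies on line VD with VY:YD = 5:1 ⇒ Y = (1/6, 5/6)
2·[VEY] = -5/6, 2·[MEY] = -11/18
[VEY]:[MEY] = -5/6:-11/18 = 15/11

[VEY]:[MEY] = 15/11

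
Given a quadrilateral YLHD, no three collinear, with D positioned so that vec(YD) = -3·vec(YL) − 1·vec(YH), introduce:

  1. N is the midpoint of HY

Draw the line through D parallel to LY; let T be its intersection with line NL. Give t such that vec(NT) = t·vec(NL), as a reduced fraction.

t = 3

Assign Y = (0, 0), L = (1, 0), H = (0, 1), D = (-3, -1) — the answer is frame-independent, so this choice is without loss of generality.
1. N is the midpoint of HY ⇒ N = (0, 1/2)
through D parallel to LY: direction (-1, 0); meets NL at T = (3, -1)
T = N + t·(L−N) with t = 3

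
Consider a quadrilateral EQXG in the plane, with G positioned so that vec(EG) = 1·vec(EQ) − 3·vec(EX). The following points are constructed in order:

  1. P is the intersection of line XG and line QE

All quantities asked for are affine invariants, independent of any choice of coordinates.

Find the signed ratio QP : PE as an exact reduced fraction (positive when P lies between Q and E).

Work in coordinates with E = (0, 0), Q = (1, 0), X = (0, 1), G = (1, -3).
1. P is the intersection of line XG and line QE ⇒ P = (1/4, 0)
P = Q + t·(E−Q) with t = 3/4, so QP:PE = t:(1−t) = 3/4:1/4

QP:PE = 3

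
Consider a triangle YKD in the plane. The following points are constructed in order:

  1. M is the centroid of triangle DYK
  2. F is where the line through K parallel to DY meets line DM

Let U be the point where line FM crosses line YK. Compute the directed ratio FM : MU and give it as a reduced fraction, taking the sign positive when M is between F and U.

Assign Y = (0, 0), K = (1, 0), D = (0, 1) — the answer is frame-independent, so this choice is without loss of generality.
1. M is the centroid of triangle DYK ⇒ M = (1/3, 1/3)
2. F is where the line through K parallel to DY meets line DM ⇒ F = (1, -1)
line FM meets YK at U = (1/2, 0)
M = F + t·(U−F) with t = 4/3, so FM:MU = 4/3:-1/3

FM:MU = -4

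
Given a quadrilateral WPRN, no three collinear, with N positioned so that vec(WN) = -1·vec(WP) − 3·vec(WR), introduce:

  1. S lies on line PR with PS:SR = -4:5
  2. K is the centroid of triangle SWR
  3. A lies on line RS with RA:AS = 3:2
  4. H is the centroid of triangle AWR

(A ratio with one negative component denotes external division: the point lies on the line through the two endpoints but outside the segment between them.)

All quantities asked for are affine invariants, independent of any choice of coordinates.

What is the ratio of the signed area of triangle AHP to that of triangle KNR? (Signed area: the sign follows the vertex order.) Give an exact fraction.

[AHP]:[KNR] = 1/13

Work in coordinates with W = (0, 0), P = (1, 0), R = (0, 1), N = (-1, -3).
1. S lies on line PR with PS:SR = -4:5 ⇒ S = (5, -4)
2. K is the centroid of triangle SWR ⇒ K = (5/3, -1)
3. A lies on line RS with RA:AS = 3:2 ⇒ A = (3, -2)
4. H is the centroid of triangle AWR ⇒ H = (1, -1/3)
2·[AHP] = -2/3, 2·[KNR] = -26/3
[AHP]:[KNR] = -2/3:-26/3 = 1/13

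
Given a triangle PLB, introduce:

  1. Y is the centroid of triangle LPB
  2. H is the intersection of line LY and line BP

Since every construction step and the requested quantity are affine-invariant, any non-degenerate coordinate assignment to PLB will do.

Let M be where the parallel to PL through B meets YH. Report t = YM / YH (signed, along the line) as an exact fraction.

t = 4

Assign P = (0, 0), L = (1, 0), B = (0, 1) — the answer is frame-independent, so this choice is without loss of generality.
1. Y is the centroid of triangle LPB ⇒ Y = (1/3, 1/3)
2. H is the intersection of line LY and line BP ⇒ H = (0, 1/2)
through B parallel to PL: direction (1, 0); meets YH at M = (-1, 1)
M = Y + t·(H−Y) with t = 4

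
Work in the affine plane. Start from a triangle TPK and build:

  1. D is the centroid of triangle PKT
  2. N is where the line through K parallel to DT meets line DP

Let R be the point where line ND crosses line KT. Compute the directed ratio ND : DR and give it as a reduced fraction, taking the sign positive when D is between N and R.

Work in coordinates with T = (0, 0), P = (1, 0), K = (0, 1).
1. D is the centroid of triangle PKT ⇒ D = (1/3, 1/3)
2. N is where the line through K parallel to DT meets line DP ⇒ N = (-1/3, 2/3)
line ND meets KT at R = (0, 1/2)
D = N + t·(R−N) with t = 2, so ND:DR = 2:-1

ND:DR = -2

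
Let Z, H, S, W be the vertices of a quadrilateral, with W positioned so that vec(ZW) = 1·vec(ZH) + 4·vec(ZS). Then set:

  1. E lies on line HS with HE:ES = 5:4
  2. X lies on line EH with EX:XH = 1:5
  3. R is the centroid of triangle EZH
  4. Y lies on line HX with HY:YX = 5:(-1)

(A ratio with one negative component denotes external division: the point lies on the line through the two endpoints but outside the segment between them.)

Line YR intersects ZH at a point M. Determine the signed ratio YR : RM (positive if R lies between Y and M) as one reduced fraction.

YR:RM = 17/8

Choose coordinates Z = (0, 0), H = (1, 0), S = (0, 1), W = (1, 4).
1. E lies on line HS with HE:ES = 5:4 ⇒ E = (4/9, 5/9)
2. X lies on line EH with EX:XH = 1:5 ⇒ X = (29/54, 25/54)
3. R is the centroid of triangle EZH ⇒ R = (13/27, 5/27)
4. Y lies on line HX with HY:YX = 5:(-1) ⇒ Y = (91/216, 125/216)
line YR meets ZH at M = (26/51, 0)
R = Y + t·(M−Y) with t = 17/25, so YR:RM = 17/25:8/25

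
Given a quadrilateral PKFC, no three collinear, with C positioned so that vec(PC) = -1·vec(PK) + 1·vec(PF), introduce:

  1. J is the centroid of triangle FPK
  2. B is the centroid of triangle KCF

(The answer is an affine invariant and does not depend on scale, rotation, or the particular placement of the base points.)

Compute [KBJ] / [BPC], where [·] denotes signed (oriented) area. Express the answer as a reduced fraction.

[KBJ]:[BPC] = -1/6

Set P = (0, 0), K = (1, 0), F = (0, 1), C = (-1, 1); any affine frame gives the same invariant.
1. J is the centroid of triangle FPK ⇒ J = (1/3, 1/3)
2. B is the centroid of triangle KCF ⇒ B = (0, 2/3)
2·[KBJ] = 1/9, 2·[BPC] = -2/3
[KBJ]:[BPC] = 1/9:-2/3 = -1/6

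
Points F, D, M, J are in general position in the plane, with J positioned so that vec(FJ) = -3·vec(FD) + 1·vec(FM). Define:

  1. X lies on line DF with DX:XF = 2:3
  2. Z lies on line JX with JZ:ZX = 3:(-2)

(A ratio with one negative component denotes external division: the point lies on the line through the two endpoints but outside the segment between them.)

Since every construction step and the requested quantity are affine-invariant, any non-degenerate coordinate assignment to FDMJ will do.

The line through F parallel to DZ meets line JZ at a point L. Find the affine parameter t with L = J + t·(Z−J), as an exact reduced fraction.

Work in coordinates with F = (0, 0), D = (1, 0), M = (0, 1), J = (-3, 1).
1. X lies on line DF with DX:XF = 2:3 ⇒ X = (3/5, 0)
2. Z lies on line JX with JZ:ZX = 3:(-2) ⇒ Z = (39/5, -2)
through F parallel to DZ: direction (34/5, -2); meets JZ at L = (-51/5, 3)
L = J + t·(Z−J) with t = -2/3

t = -2/3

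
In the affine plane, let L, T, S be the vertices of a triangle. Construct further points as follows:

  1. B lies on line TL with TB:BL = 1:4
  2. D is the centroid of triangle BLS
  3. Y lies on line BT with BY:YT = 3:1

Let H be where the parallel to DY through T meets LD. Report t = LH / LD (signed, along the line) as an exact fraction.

Assign L = (0, 0), T = (1, 0), S = (0, 1) — the answer is frame-independent, so this choice is without loss of generality.
1. B lies on line TL with TB:BL = 1:4 ⇒ B = (4/5, 0)
2. D is the centroid of triangle BLS ⇒ D = (4/15, 1/3)
3. Y lies on line BT with BY:YT = 3:1 ⇒ Y = (19/20, 0)
through T parallel to DY: direction (41/60, -1/3); meets LD at H = (16/57, 20/57)
H = L + t·(D−L) with t = 20/19

t = 20/19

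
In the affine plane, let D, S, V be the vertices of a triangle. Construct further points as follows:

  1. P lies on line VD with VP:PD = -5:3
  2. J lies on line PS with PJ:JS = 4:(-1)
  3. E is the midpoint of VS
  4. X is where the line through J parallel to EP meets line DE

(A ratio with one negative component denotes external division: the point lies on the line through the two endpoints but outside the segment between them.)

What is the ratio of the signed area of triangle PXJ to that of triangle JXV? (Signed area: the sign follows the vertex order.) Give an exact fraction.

Work in coordinates with D = (0, 0), S = (1, 0), V = (0, 1).
1. P lies on line VD with VP:PD = -5:3 ⇒ P = (0, -3/2)
2. J lies on line PS with PJ:JS = 4:(-1) ⇒ J = (4/3, 1/2)
3. E is the midpoint of VS ⇒ E = (1/2, 1/2)
4. X is where the line through J parallel to EP meets line DE ⇒ X = (29/18, 29/18)
2·[PXJ] = -25/27, 2·[JXV] = 175/108
[PXJ]:[JXV] = -25/27:175/108 = -4/7

[PXJ]:[JXV] = -4/7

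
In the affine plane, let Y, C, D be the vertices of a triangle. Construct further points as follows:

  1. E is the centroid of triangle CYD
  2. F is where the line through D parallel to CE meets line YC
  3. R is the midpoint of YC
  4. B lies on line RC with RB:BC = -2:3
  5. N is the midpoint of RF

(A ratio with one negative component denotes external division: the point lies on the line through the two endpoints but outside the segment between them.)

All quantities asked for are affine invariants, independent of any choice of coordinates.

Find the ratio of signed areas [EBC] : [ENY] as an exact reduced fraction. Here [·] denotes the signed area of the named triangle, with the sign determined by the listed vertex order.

Choose coordinates Y = (0, 0), C = (1, 0), D = (0, 1).
1. E is the centroid of triangle CYD ⇒ E = (1/3, 1/3)
2. F is where the line through D parallel to CE meets line YC ⇒ F = (2, 0)
3. R is the midpoint of YC ⇒ R = (1/2, 0)
4. B lies on line RC with RB:BC = -2:3 ⇒ B = (-1/2, 0)
5. N is the midpoint of RF ⇒ N = (5/4, 0)
2·[EBC] = 1/2, 2·[ENY] = -5/12
[EBC]:[ENY] = 1/2:-5/12 = -6/5

[EBC]:[ENY] = -6/5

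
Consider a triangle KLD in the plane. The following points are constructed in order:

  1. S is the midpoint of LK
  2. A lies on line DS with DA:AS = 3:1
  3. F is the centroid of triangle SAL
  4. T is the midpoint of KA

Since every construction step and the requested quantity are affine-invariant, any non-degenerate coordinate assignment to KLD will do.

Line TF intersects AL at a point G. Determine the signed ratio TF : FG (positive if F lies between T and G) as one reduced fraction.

Work in coordinates with K = (0, 0), L = (1, 0), D = (0, 1).
1. S is the midpoint of LK ⇒ S = (1/2, 0)
2. A lies on line DS with DA:AS = 3:1 ⇒ A = (3/8, 1/4)
3. F is the centroid of triangle SAL ⇒ F = (5/8, 1/12)
4. T is the midpoint of KA ⇒ T = (3/16, 1/8)
line TF meets AL at G = (27/32, 1/16)
F = T + t·(G−T) with t = 2/3, so TF:FG = 2/3:1/3

TF:FG = 2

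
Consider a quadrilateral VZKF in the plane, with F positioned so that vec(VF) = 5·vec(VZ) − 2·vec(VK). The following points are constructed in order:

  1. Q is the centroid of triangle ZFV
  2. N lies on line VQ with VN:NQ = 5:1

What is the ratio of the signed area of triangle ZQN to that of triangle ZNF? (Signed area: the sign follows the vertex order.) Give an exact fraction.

[ZQN]:[ZNF] = -1/8

Assign V = (0, 0), Z = (1, 0), K = (0, 1), F = (5, -2) — the answer is frame-independent, so this choice is without loss of generality.
1. Q is the centroid of triangle ZFV ⇒ Q = (2, -2/3)
2. N lies on line VQ with VN:NQ = 5:1 ⇒ N = (5/3, -5/9)
2·[ZQN] = -1/9, 2·[ZNF] = 8/9
[ZQN]:[ZNF] = -1/9:8/9 = -1/8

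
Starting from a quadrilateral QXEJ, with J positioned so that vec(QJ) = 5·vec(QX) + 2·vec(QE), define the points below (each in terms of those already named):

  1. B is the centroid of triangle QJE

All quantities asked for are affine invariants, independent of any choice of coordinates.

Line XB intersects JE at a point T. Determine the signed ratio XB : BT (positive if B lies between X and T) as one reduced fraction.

Set Q = (0, 0), X = (1, 0), E = (0, 1), J = (5, 2); any affine frame gives the same invariant.
1. B is the centroid of triangle QJE ⇒ B = (5/3, 1)
line XB meets JE at T = (25/13, 18/13)
B = X + t·(T−X) with t = 13/18, so XB:BT = 13/18:5/18

XB:BT = 13/5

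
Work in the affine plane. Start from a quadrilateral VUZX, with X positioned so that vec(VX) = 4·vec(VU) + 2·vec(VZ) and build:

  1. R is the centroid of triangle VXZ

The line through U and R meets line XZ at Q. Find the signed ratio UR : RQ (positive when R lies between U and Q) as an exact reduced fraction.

Choose coordinates V = (0, 0), U = (1, 0), Z = (0, 1), X = (4, 2).
1. R is the centroid of triangle VXZ ⇒ R = (4/3, 1)
line UR meets XZ at Q = (16/11, 15/11)
R = U + t·(Q−U) with t = 11/15, so UR:RQ = 11/15:4/15

UR:RQ = 11/4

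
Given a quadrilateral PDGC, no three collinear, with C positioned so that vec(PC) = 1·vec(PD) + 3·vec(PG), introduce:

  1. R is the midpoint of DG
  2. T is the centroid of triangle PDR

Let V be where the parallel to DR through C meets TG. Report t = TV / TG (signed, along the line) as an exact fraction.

Choose coordinates P = (0, 0), D = (1, 0), G = (0, 1), C = (1, 3).
1. R is the midpoint of DG ⇒ R = (1/2, 1/2)
2. T is the centroid of triangle PDR ⇒ T = (1/2, 1/6)
through C parallel to DR: direction (-1/2, 1/2); meets TG at V = (-9/2, 17/2)
V = T + t·(G−T) with t = 10

t = 10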